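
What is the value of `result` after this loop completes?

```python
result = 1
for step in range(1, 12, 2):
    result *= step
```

Product of 1, 3, 5, ... up to 11
`result` takes the values: 1 → 3 → 15 → 105 → 945 → 10395

Answer: 10395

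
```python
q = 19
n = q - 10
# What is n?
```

Trace:
`q = 19` → q = 19
`n = q - 10` → n = 9
So n = 9

Answer: 9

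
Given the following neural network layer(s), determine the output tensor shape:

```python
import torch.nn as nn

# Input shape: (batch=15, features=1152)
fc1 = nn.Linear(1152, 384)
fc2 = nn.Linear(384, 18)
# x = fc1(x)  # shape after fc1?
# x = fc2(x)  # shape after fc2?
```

Input: (15, 1152) -> after fc1: (15, 384) -> Output: (15, 18)

Answer: (15, 18)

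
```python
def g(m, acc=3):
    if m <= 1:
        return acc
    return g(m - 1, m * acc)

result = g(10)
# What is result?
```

Accumulator trace (n, acc): (10, 3) -> (9, 30) -> (8, 270) -> (7, 2160) -> (6, 15120) -> (5, 90720) -> (4, 453600) -> (3, 1814400) -> (2, 5443200) -> (1, 10886400) -> return 10886400

Answer: 10886400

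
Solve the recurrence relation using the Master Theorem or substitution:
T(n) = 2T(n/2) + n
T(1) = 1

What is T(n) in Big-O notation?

By Master Theorem: a=2, b=2, f(n)=n. Since log_2(2) = 1 and f(n) = Θ(n^1), Case 2 applies. T(n) = O(n log n).

Answer: O(n log n)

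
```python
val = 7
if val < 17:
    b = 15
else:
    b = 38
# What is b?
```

Trace:
`val = 7` → val = 7
`if val < 17: ...` → val < 17 is True → b = 15
So b = 15

Answer: 15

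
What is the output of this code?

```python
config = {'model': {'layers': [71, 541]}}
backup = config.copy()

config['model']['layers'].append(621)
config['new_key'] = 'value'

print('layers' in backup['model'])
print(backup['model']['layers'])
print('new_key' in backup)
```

Key concept: shallow copy gotcha with nested dict.
Step by step:
`config = {'model': {'layers': [71, 541]}}` → config = {'model': {'layers': [71, 541]}}
`backup = config.copy()` → backup = {'model': {'layers': [71, 541]}}
`config['model']['layers'].append(621)` → config = {'model': {'layers': [71, 541, 621]}}; backup = {'model': {'layers': [71, 541, 621]}}
`config['new_key'] = 'value'` → config = {'model': {'layers': [71, 541, 621]}, 'new_key': 'value'}
`print('layers' in backup['model'])` → prints True
`print(backup['model']['layers'])` → prints [71, 541, 621]
`print('new_key' in backup)` → prints False

Answer:
True
[71, 541, 621]
False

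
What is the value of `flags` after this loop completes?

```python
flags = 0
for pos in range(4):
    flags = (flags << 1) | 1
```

Build 4 consecutive 1-bits: 0b1111
`flags` takes the values: 0 → 1 → 3 → 7 → 15

Answer: 15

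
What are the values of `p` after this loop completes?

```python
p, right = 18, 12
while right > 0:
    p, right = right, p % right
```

GCD of 18 and 12
`p` takes the values: 18 → 12 → 6

Answer: 6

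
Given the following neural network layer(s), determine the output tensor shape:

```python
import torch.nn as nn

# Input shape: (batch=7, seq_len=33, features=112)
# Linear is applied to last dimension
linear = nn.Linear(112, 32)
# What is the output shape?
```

Input: (7, 33, 112) -> Output: (7, 33, 32)

Answer: (7, 33, 32)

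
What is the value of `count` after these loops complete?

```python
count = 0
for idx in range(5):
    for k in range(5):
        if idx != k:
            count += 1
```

5² - 5 (exclude diagonal)
`count` takes the values: 0 → 1 → 2 → 3 → 4 → 5 → 6 → 7 → 8 → 9 → 10 → 11 → 12 → 13 → 14 → 15 → 16 → 17 → 18 → 19 → 20

Answer: 20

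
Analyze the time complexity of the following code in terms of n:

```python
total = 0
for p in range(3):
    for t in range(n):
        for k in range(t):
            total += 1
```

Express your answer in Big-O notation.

Each loop level contributes: 1 × n × n. Multiplying the contributions gives O(n^2).

Answer: O(n^2)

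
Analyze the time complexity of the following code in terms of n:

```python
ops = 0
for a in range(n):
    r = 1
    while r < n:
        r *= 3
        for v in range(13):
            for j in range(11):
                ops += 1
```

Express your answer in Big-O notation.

Each loop level contributes: n × log n × 1 × 1. Multiplying the contributions gives O(n log n).

Answer: O(n log n)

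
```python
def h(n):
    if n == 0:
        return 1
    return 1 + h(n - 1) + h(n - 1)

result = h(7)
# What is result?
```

h(n) = 1 + 2·h(n-1), h(0)=1. Closed form: (1+1)·2^7 - 1 = 255.

Answer: 255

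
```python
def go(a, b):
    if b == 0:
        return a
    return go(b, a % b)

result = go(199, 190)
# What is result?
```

go(199, 190) -> go(190, 9) -> go(9, 1) -> go(1, 0) -> 1

Answer: 1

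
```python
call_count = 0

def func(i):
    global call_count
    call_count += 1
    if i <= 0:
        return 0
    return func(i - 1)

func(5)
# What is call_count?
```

Linear recursion stepping by 1: 6 calls from i=5 down to ≤0.

Answer: 6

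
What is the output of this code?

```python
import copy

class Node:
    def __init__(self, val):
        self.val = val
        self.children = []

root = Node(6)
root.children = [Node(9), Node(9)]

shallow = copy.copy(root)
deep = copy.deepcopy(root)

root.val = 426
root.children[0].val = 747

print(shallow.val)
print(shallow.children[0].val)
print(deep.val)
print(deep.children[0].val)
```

Key concept: deep copy with custom objects.
Step by step:
`root = Node(6)` → root = Node(val=6, children=[])
`root.children = [Node(9), Node(9)]` → root = Node(val=6, children=[Node(val=9, children=[]), Node(val=9, children=[])])
`shallow = copy.copy(root)` → shallow = Node(val=6, children=[Node(val=9, children=[]), Node(val=9, children=[])])
`deep = copy.deepcopy(root)` → deep = Node(val=6, children=[Node(val=9, children=[]), Node(val=9, children=[])])
`root.val = 426` → root = Node(val=426, children=[Node(val=9, children=[]), Node(val=9, children=[])])
`root.children[0].val = 747` → root = Node(val=426, children=[Node(val=747, children=[]), Node(val=9, children=[])]); shallow = Node(val=6, children=[Node(val=747, children=[]), Node(val=9, children=[])])
`print(shallow.val)` → prints 6
`print(shallow.children[0].val)` → prints 747
`print(deep.val)` → prints 6
`print(deep.children[0].val)` → prints 9

Answer:
6
747
6
9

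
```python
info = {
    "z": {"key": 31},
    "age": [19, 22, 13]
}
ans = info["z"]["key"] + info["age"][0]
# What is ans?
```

Trace:
`info = { ...` → info = {'z': {'key': 31}, 'age': [19, 22, 13]}
`ans = info["z"]["key"] + info["age"][0]` → ans = 50
So ans = 50

Answer: 50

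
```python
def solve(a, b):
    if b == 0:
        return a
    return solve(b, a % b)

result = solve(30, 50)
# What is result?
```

solve(30, 50) -> solve(50, 30) -> solve(30, 20) -> solve(20, 10) -> solve(10, 0) -> 10

Answer: 10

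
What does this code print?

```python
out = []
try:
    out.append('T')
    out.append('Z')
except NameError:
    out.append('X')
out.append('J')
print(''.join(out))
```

Execution trace: 'T' (try body) → 'Z' (try body, no exception) → 'J' (after the try/except). Output: TZJ

Answer: TZJ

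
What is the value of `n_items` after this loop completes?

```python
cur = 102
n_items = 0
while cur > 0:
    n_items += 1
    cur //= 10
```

Count digits by repeated division by 10
`n_items` takes the values: 0 → 1 → 2 → 3

Answer: 3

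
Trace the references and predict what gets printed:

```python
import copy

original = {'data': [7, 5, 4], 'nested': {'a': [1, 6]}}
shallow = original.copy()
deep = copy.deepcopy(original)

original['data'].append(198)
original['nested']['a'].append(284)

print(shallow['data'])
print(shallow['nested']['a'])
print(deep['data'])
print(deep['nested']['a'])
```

Key concept: comparing shallow vs deep copy.
Step by step:
`original = {'data': [7, 5, 4], 'nested': {'a': [1, 6]}}` → original = {'data': [7, 5, 4], 'nested': {'a': [1, 6]}}
`shallow = original.copy()` → shallow = {'data': [7, 5, 4], 'nested': {'a': [1, 6]}}
`deep = copy.deepcopy(original)` → deep = {'data': [7, 5, 4], 'nested': {'a': [1, 6]}}
`original['data'].append(198)` → original = {'data': [7, 5, 4, 198], 'nested': {'a': [1, 6]}}; shallow = {'data': [7, 5, 4, 198], 'nested': {'a': [1, 6]}}
`original['nested']['a'].append(284)` → original = {'data': [7, 5, 4, 198], 'nested': {'a': [1, 6, 284]}}; shallow = {'data': [7, 5, 4, 198], 'nested': {'a': [1, 6, 284]}}
`print(shallow['data'])` → prints [7, 5, 4, 198]
`print(shallow['nested']['a'])` → prints [1, 6, 284]
`print(deep['data'])` → prints [7, 5, 4]
`print(deep['nested']['a'])` → prints [1, 6]

Answer:
[7, 5, 4, 198]
[1, 6, 284]
[7, 5, 4]
[1, 6]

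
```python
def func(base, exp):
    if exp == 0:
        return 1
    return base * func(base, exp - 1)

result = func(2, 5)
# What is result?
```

func(2, 5) = 2 * 2 * 2 * 2 * 2 = 32

Answer: 32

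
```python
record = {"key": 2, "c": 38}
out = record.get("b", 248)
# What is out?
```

Trace:
`record = {"key": 2, "c": 38}` → record = {'key': 2, 'c': 38}
`out = record.get("b", 248)` → out = 248
So out = 248

Answer: 248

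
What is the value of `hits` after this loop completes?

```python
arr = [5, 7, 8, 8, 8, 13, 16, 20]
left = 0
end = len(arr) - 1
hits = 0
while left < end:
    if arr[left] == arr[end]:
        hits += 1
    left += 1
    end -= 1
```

Count matching pairs from ends
`hits` takes the values: 0 → 1

Answer: 1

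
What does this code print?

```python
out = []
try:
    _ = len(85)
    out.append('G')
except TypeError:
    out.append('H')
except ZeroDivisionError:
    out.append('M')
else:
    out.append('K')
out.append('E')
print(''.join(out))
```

Execution trace: 'H' (except TypeError) → 'E' (after the try/except). Output: HE

Answer: HE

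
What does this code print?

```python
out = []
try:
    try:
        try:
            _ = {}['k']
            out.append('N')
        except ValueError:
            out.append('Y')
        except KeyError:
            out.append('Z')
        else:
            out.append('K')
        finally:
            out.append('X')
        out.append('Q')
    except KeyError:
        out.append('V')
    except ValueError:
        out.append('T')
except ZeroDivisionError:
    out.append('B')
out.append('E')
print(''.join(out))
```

Execution trace: 'Z' (inner except KeyError) → 'X' (inner finally) → 'Q' (try body, no exception) → 'E' (after the try/except). Output: ZXQE

Answer: ZXQE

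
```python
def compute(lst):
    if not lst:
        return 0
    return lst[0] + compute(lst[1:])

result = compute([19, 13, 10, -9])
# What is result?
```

19 + 13 + 10 + (-9) + 0 = 33

Answer: 33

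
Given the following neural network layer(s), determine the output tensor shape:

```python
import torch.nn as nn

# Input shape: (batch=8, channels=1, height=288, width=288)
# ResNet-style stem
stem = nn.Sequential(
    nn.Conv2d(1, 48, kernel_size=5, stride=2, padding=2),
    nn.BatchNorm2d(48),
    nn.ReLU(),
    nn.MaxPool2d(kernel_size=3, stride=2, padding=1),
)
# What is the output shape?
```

Input: (8, 1, 288, 288) -> after Conv2d 5x5 stride=2: (8, 48, 144, 144) -> Output: (8, 48, 72, 72)

Answer: (8, 48, 72, 72)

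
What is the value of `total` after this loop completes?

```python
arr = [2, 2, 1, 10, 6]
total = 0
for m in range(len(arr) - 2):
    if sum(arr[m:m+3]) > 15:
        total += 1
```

Count windows with sum > 15
`total` takes the values: 0 → 1

Answer: 1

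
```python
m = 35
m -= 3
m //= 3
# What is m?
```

Trace:
`m = 35` → m = 35
`m -= 3` → m = 32
`m //= 3` → m = 10
So m = 10

Answer: 10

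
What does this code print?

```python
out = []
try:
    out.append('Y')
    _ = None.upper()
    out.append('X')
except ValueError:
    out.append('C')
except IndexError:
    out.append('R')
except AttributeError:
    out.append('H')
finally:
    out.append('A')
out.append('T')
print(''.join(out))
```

Execution trace: 'Y' (try body) → 'H' (except AttributeError) → 'A' (finally) → 'T' (after the try/except). Output: YHAT

Answer: YHAT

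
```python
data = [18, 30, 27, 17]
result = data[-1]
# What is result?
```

Trace:
`data = [18, 30, 27, 17]` → data = [18, 30, 27, 17]
`result = data[-1]` → result = 17
So result = 17

Answer: 17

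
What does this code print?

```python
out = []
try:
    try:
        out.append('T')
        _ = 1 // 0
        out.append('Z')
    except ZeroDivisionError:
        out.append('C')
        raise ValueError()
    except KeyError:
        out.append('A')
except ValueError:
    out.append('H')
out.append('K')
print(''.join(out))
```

Execution trace: 'T' (inner try body) → 'C' (inner except ZeroDivisionError) → 'H' (outer except ValueError) → 'K' (after the try/except). Output: TCHK

Answer: TCHK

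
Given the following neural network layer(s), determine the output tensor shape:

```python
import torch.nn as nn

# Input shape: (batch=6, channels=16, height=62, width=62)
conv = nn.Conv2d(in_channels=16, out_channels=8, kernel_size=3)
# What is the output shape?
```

Input: (6, 16, 62, 62) -> Output: (6, 8, 60, 60)

Answer: (6, 8, 60, 60)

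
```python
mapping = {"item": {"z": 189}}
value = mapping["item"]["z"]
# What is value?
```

Trace:
`mapping = {"item": {"z": 189}}` → mapping = {'item': {'z': 189}}
`value = mapping["item"]["z"]` → value = 189
So value = 189

Answer: 189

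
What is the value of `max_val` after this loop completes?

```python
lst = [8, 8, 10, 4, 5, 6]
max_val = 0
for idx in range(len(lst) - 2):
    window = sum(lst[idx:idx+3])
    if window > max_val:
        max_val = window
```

Max sum of 3-element window in [8, 8, 10, 4, 5, 6]
`max_val` takes the values: 0 → 26

Answer: 26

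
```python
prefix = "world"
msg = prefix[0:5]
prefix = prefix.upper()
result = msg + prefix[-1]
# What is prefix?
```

Trace:
`prefix = "world"` → prefix = 'world'
`msg = prefix[0:5]` → msg = 'world'
`prefix = prefix.upper()` → prefix = 'WORLD'
`result = msg + prefix[-1]` → result = 'worldD'
So prefix = 'WORLD'

Answer: 'WORLD'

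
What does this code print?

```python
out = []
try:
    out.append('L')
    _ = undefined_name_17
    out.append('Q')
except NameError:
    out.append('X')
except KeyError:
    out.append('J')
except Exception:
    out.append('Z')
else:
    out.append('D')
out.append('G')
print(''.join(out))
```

Execution trace: 'L' (try body) → 'X' (except NameError) → 'G' (after the try/except). Output: LXG

Answer: LXG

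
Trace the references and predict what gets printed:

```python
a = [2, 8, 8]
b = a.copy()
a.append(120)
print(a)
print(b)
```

Key concept: list.copy() creates independent copy.
Step by step:
`a = [2, 8, 8]` → a = [2, 8, 8]
`b = a.copy()` → b = [2, 8, 8]
`a.append(120)` → a = [2, 8, 8, 120]
`print(a)` → prints [2, 8, 8, 120]
`print(b)` → prints [2, 8, 8]

Answer:
[2, 8, 8, 120]
[2, 8, 8]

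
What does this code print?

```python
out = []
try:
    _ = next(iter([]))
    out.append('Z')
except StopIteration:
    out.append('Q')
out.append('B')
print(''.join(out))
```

Execution trace: 'Q' (except StopIteration) → 'B' (after the try/except). Output: QB

Answer: QB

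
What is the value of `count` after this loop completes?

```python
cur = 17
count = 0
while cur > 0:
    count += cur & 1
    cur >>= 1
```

Count set bits in 17 (binary: 0b10001)
`count` takes the values: 0 → 1 → 2

Answer: 2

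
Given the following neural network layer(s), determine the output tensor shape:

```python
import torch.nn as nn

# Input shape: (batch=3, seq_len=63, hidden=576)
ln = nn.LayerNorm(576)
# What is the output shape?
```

Input: (3, 63, 576) -> Output: (3, 63, 576)

Answer: (3, 63, 576)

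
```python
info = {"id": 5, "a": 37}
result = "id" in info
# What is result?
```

Trace:
`info = {"id": 5, "a": 37}` → info = {'id': 5, 'a': 37}
`result = "id" in info` → result = True
So result = True

Answer: True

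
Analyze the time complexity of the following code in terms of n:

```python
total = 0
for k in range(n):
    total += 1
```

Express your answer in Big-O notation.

Each loop level contributes: n. Multiplying the contributions gives O(n).

Answer: O(n)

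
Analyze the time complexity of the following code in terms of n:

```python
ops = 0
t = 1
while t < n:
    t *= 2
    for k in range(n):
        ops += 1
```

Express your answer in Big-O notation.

Each loop level contributes: log n × n. Multiplying the contributions gives O(n log n).

Answer: O(n log n)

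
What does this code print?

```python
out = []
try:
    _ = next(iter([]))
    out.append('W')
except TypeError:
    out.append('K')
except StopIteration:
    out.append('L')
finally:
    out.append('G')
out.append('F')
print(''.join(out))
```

Execution trace: 'L' (except StopIteration) → 'G' (finally) → 'F' (after the try/except). Output: LGF

Answer: LGF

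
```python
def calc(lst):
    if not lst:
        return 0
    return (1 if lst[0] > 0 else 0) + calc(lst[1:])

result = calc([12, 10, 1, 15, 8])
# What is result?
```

Count of positive elements in [12, 10, 1, 15, 8] = 5

Answer: 5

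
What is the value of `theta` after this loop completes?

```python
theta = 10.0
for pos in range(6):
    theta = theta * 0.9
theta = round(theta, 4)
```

Exponential decay: 10.0 * 0.9^6
`theta` takes the values: 10.0 → 9.0 → 8.1 → 7.29 → 6.561 → 5.9049 → 5.31441 → 5.3144

Answer: 5.3144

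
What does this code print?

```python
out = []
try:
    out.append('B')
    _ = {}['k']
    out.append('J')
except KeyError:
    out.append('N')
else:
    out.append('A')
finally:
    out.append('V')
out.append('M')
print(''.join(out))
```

Execution trace: 'B' (try body) → 'N' (except KeyError) → 'V' (finally) → 'M' (after the try/except). Output: BNVM

Answer: BNVM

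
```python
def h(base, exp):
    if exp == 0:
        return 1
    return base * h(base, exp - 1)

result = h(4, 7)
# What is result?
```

h(4, 7) = 4 * 4 * 4 * 4 * 4 * 4 * 4 = 16384

Answer: 16384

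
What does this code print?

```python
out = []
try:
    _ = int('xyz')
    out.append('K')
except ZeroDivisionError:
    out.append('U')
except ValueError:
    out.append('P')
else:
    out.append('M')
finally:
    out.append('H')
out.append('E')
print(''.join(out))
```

Execution trace: 'P' (except ValueError) → 'H' (finally) → 'E' (after the try/except). Output: PHE

Answer: PHE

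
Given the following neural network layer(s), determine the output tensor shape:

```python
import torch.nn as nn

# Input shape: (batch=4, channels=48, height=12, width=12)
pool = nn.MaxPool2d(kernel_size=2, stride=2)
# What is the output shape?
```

Input: (4, 48, 12, 12) -> Output: (4, 48, 6, 6)

Answer: (4, 48, 6, 6)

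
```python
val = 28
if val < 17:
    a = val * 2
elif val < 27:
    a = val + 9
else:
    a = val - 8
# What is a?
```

Trace:
`val = 28` → val = 28
`if val < 17: ...` → val < 17 is False, val < 27 is False, take else branch → a = 20
So a = 20

Answer: 20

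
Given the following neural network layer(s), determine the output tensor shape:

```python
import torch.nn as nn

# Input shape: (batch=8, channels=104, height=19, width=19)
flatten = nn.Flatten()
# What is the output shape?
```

Input: (8, 104, 19, 19) -> Output: (8, 37544)

Answer: (8, 37544)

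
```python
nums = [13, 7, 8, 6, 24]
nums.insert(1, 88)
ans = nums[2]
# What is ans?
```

Trace:
`nums = [13, 7, 8, 6, 24]` → nums = [13, 7, 8, 6, 24]
`nums.insert(1, 88)` → nums = [13, 88, 7, 8, 6, 24]
`ans = nums[2]` → ans = 7
So ans = 7

Answer: 7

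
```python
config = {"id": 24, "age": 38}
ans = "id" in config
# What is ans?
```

Trace:
`config = {"id": 24, "age": 38}` → config = {'id': 24, 'age': 38}
`ans = "id" in config` → ans = True
So ans = True

Answer: True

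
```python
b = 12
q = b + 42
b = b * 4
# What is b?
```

Trace:
`b = 12` → b = 12
`q = b + 42` → q = 54
`b = b * 4` → b = 48
So b = 48

Answer: 48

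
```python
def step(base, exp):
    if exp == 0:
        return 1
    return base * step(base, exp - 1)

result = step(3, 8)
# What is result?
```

step(3, 8) = 3 * 3 * 3 * 3 * 3 * 3 * 3 * 3 = 6561

Answer: 6561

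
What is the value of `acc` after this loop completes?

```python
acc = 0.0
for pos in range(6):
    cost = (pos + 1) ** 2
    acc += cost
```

Sum of squared losses 1² + 2² + ... + 6²
`acc` takes the values: 0.0 → 1.0 → 5.0 → 14.0 → 30.0 → 55.0 → 91.0

Answer: 91.0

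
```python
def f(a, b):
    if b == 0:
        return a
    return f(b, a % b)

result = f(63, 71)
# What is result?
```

f(63, 71) -> f(71, 63) -> f(63, 8) -> f(8, 7) -> f(7, 1) -> f(1, 0) -> 1

Answer: 1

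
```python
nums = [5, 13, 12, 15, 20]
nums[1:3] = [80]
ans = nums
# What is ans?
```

Trace:
`nums = [5, 13, 12, 15, 20]` → nums = [5, 13, 12, 15, 20]
`nums[1:3] = [80]` → nums = [5, 80, 15, 20]
`ans = nums` → ans = [5, 80, 15, 20]
So ans = [5, 80, 15, 20]

Answer: [5, 80, 15, 20]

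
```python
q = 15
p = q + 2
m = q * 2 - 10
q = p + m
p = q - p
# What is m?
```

Trace:
`q = 15` → q = 15
`p = q + 2` → p = 17
`m = q * 2 - 10` → m = 20
`q = p + m` → q = 37
`p = q - p` → p = 20
So m = 20

Answer: 20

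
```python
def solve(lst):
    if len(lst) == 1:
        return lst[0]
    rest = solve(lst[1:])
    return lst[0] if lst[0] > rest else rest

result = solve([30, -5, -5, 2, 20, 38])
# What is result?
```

Recursive max over [30, -5, -5, 2, 20, 38] = 38

Answer: 38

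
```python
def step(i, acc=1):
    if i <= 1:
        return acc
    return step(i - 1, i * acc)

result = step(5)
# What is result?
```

Accumulator trace (n, acc): (5, 1) -> (4, 5) -> (3, 20) -> (2, 60) -> (1, 120) -> return 120

Answer: 120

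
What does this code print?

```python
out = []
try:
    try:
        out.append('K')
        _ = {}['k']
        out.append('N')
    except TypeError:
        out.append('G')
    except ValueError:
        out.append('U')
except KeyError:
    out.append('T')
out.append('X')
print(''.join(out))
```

Execution trace: 'K' (inner try body) → 'T' (outer except KeyError) → 'X' (after the try/except). Output: KTX

Answer: KTX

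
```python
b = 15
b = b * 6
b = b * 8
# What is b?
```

Trace:
`b = 15` → b = 15
`b = b * 6` → b = 90
`b = b * 8` → b = 720
So b = 720

Answer: 720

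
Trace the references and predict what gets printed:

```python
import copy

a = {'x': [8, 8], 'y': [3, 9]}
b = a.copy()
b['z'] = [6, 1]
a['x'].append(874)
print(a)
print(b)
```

Key concept: shallow copy of dict with mutable values.
Step by step:
`a = {'x': [8, 8], 'y': [3, 9]}` → a = {'x': [8, 8], 'y': [3, 9]}
`b = a.copy()` → b = {'x': [8, 8], 'y': [3, 9]}
`b['z'] = [6, 1]` → b = {'x': [8, 8], 'y': [3, 9], 'z': [6, 1]}
`a['x'].append(874)` → a = {'x': [8, 8, 874], 'y': [3, 9]}; b = {'x': [8, 8, 874], 'y': [3, 9], 'z': [6, 1]}
`print(a)` → prints {'x': [8, 8, 874], 'y': [3, 9]}
`print(b)` → prints {'x': [8, 8, 874], 'y': [3, 9], 'z': [6, 1]}

Answer:
{'x': [8, 8, 874], 'y': [3, 9]}
{'x': [8, 8, 874], 'y': [3, 9], 'z': [6, 1]}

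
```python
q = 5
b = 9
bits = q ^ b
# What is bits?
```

Trace:
`q = 5` → q = 5
`b = 9` → b = 9
`bits = q ^ b` → bits = 12
So bits = 12

Answer: 12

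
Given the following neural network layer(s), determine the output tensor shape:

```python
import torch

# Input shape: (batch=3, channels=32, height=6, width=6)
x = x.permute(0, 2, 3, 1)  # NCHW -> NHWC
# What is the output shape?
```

Input: (3, 32, 6, 6) -> Output: (3, 6, 6, 32)

Answer: (3, 6, 6, 32)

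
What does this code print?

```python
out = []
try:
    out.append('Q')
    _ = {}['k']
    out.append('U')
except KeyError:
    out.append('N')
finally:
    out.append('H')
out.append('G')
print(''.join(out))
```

Execution trace: 'Q' (try body) → 'N' (except KeyError) → 'H' (finally) → 'G' (after the try/except). Output: QNHG

Answer: QNHG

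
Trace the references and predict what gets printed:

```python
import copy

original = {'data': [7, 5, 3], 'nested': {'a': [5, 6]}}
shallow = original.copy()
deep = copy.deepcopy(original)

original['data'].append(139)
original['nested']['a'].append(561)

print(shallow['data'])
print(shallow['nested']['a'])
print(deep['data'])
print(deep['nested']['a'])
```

Key concept: comparing shallow vs deep copy.
Step by step:
`original = {'data': [7, 5, 3], 'nested': {'a': [5, 6]}}` → original = {'data': [7, 5, 3], 'nested': {'a': [5, 6]}}
`shallow = original.copy()` → shallow = {'data': [7, 5, 3], 'nested': {'a': [5, 6]}}
`deep = copy.deepcopy(original)` → deep = {'data': [7, 5, 3], 'nested': {'a': [5, 6]}}
`original['data'].append(139)` → original = {'data': [7, 5, 3, 139], 'nested': {'a': [5, 6]}}; shallow = {'data': [7, 5, 3, 139], 'nested': {'a': [5, 6]}}
`original['nested']['a'].append(561)` → original = {'data': [7, 5, 3, 139], 'nested': {'a': [5, 6, 561]}}; shallow = {'data': [7, 5, 3, 139], 'nested': {'a': [5, 6, 561]}}
`print(shallow['data'])` → prints [7, 5, 3, 139]
`print(shallow['nested']['a'])` → prints [5, 6, 561]
`print(deep['data'])` → prints [7, 5, 3]
`print(deep['nested']['a'])` → prints [5, 6]

Answer:
[7, 5, 3, 139]
[5, 6, 561]
[7, 5, 3]
[5, 6]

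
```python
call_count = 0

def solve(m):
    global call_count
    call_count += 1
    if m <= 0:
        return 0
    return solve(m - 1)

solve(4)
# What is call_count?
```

Linear recursion stepping by 1: 5 calls from m=4 down to ≤0.

Answer: 5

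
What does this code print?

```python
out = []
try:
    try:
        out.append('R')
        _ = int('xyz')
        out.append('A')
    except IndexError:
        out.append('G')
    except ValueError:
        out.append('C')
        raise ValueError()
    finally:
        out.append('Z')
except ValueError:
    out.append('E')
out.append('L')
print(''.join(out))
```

Execution trace: 'R' (inner try body) → 'C' (inner except ValueError) → 'Z' (inner finally) → 'E' (outer except ValueError) → 'L' (after the try/except). Output: RCZEL

Answer: RCZEL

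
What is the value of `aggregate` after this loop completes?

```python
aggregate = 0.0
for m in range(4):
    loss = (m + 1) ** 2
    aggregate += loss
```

Sum of squared losses 1² + 2² + ... + 4²
`aggregate` takes the values: 0.0 → 1.0 → 5.0 → 14.0 → 30.0

Answer: 30.0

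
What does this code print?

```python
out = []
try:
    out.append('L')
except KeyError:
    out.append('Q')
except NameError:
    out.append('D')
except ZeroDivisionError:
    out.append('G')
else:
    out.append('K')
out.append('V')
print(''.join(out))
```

Execution trace: 'L' (try body, no exception) → 'K' (else) → 'V' (after the try/except). Output: LKV

Answer: LKV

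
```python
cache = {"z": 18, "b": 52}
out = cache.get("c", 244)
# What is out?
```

Trace:
`cache = {"z": 18, "b": 52}` → cache = {'z': 18, 'b': 52}
`out = cache.get("c", 244)` → out = 244
So out = 244

Answer: 244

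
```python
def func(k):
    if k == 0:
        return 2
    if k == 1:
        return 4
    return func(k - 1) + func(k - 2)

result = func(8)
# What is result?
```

Build up from base cases: func(0)=2, func(1)=4, func(2)=6, func(3)=10, func(4)=16, func(5)=26, func(6)=42, ..., func(8)=110

Answer: 110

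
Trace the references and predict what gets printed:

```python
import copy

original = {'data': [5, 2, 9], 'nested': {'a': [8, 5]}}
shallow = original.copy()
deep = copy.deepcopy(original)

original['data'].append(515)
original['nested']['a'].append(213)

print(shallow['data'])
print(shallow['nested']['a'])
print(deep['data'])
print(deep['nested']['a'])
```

Key concept: comparing shallow vs deep copy.
Step by step:
`original = {'data': [5, 2, 9], 'nested': {'a': [8, 5]}}` → original = {'data': [5, 2, 9], 'nested': {'a': [8, 5]}}
`shallow = original.copy()` → shallow = {'data': [5, 2, 9], 'nested': {'a': [8, 5]}}
`deep = copy.deepcopy(original)` → deep = {'data': [5, 2, 9], 'nested': {'a': [8, 5]}}
`original['data'].append(515)` → original = {'data': [5, 2, 9, 515], 'nested': {'a': [8, 5]}}; shallow = {'data': [5, 2, 9, 515], 'nested': {'a': [8, 5]}}
`original['nested']['a'].append(213)` → original = {'data': [5, 2, 9, 515], 'nested': {'a': [8, 5, 213]}}; shallow = {'data': [5, 2, 9, 515], 'nested': {'a': [8, 5, 213]}}
`print(shallow['data'])` → prints [5, 2, 9, 515]
`print(shallow['nested']['a'])` → prints [8, 5, 213]
`print(deep['data'])` → prints [5, 2, 9]
`print(deep['nested']['a'])` → prints [8, 5]

Answer:
[5, 2, 9, 515]
[8, 5, 213]
[5, 2, 9]
[8, 5]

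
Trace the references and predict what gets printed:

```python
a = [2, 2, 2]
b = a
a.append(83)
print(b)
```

Key concept: basic list aliasing.
Step by step:
`a = [2, 2, 2]` → a = [2, 2, 2]
`b = a` → b = [2, 2, 2] (same object as a)
`a.append(83)` → a = [2, 2, 2, 83] (same object as b); b = [2, 2, 2, 83] (same object as a)
`print(b)` → prints [2, 2, 2, 83]

Answer: [2, 2, 2, 83]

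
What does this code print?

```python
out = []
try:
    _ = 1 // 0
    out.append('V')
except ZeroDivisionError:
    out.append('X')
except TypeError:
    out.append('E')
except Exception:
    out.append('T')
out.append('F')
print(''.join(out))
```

Execution trace: 'X' (except ZeroDivisionError) → 'F' (after the try/except). Output: XF

Answer: XF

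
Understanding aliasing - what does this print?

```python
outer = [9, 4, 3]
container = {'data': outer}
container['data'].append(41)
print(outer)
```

Key concept: dict holds reference to list.
Step by step:
`outer = [9, 4, 3]` → outer = [9, 4, 3]
`container = {'data': outer}` → container = {'data': [9, 4, 3]}
`container['data'].append(41)` → outer = [9, 4, 3, 41]; container = {'data': [9, 4, 3, 41]}
`print(outer)` → prints [9, 4, 3, 41]

Answer: [9, 4, 3, 41]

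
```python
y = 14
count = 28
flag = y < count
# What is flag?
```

Trace:
`y = 14` → y = 14
`count = 28` → count = 28
`flag = y < count` → flag = True
So flag = True

Answer: True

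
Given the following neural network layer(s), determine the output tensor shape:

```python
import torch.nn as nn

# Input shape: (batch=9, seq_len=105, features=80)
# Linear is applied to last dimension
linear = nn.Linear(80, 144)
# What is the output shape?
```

Input: (9, 105, 80) -> Output: (9, 105, 144)

Answer: (9, 105, 144)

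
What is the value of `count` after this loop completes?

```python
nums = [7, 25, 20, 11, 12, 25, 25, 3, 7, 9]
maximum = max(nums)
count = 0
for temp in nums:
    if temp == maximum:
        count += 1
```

Count of max value 25 in [7, 25, 20, 11, 12, 25, 25, 3, 7, 9]
`count` takes the values: 0 → 1 → 2 → 3

Answer: 3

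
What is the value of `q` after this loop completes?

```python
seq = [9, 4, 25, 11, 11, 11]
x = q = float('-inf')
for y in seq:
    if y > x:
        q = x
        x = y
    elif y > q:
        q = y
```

Second largest (with repeats) in [9, 4, 25, 11, 11, 11]
`q` takes the values: -inf → 4 → 9 → 11

Answer: 11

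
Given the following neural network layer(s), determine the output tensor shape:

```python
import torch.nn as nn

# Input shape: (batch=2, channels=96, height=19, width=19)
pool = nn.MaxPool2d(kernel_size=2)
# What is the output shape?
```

Input: (2, 96, 19, 19) -> Output: (2, 96, 9, 9)

Answer: (2, 96, 9, 9)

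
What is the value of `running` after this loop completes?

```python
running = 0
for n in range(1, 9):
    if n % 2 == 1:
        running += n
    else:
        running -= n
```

Add odd, subtract even
`running` takes the values: 0 → 1 → -1 → 2 → -2 → 3 → -3 → 4 → -4

Answer: -4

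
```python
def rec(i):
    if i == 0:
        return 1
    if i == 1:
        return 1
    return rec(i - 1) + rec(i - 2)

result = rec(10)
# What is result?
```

Build up from base cases: rec(0)=1, rec(1)=1, rec(2)=2, rec(3)=3, rec(4)=5, rec(5)=8, rec(6)=13, ..., rec(10)=89

Answer: 89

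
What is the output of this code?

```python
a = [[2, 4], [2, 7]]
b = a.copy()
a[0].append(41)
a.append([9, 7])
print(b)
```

Key concept: shallow copy with nested lists.
Step by step:
`a = [[2, 4], [2, 7]]` → a = [[2, 4], [2, 7]]
`b = a.copy()` → b = [[2, 4], [2, 7]]
`a[0].append(41)` → a = [[2, 4, 41], [2, 7]]; b = [[2, 4, 41], [2, 7]]
`a.append([9, 7])` → a = [[2, 4, 41], [2, 7], [9, 7]]
`print(b)` → prints [[2, 4, 41], [2, 7]]

Answer: [[2, 4, 41], [2, 7]]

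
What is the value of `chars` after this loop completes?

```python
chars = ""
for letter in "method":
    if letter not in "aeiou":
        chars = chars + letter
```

Remove vowels from 'method'
`chars` takes the values: "" → "m" → "mt" → "mth" → "mthd"

Answer: "mthd"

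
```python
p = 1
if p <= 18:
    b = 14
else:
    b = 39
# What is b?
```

Trace:
`p = 1` → p = 1
`if p <= 18: ...` → p <= 18 is True → b = 14
So b = 14

Answer: 14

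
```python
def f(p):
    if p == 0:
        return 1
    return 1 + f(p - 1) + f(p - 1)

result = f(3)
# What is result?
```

f(p) = 1 + 2·f(p-1), f(0)=1. Closed form: (1+1)·2^3 - 1 = 15.

Answer: 15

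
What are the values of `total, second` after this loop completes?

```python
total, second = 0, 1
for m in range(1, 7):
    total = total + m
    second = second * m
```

Sum and factorial of 1 to 6
`total, second` takes the values: (0, 1) → (1, 1) → (3, 1) → (3, 2) → (6, 2) → (6, 6) → (10, 6) → (10, 24) → (15, 24) → (15, 120) → (21, 120) → (21, 720)

Answer: 21, 720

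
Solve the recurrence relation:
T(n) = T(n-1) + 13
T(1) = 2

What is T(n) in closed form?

Unrolling: T(n) = T(1) + 13·(n-1) = 2 + 13(n-1) = 13n - 11.

Answer: T(n) = 13n - 11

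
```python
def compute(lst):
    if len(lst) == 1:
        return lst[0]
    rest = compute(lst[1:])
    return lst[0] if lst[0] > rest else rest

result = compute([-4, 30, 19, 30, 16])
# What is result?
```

Recursive max over [-4, 30, 19, 30, 16] = 30

Answer: 30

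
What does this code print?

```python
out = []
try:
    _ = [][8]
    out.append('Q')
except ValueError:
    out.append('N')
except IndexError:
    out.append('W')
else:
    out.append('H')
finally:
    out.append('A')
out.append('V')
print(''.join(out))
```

Execution trace: 'W' (except IndexError) → 'A' (finally) → 'V' (after the try/except). Output: WAV

Answer: WAV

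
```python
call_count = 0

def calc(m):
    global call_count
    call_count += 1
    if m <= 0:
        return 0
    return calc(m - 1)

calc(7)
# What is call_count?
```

Linear recursion stepping by 1: 8 calls from m=7 down to ≤0.

Answer: 8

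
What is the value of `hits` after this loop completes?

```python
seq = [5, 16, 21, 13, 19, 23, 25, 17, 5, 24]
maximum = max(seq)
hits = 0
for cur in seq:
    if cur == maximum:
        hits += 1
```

Count of max value 25 in [5, 16, 21, 13, 19, 23, 25, 17, 5, 24]
`hits` takes the values: 0 → 1

Answer: 1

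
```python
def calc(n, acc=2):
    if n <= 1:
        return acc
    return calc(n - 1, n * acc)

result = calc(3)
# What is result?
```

Accumulator trace (n, acc): (3, 2) -> (2, 6) -> (1, 12) -> return 12

Answer: 12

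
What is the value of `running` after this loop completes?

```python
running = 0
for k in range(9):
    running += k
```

Sum of 0 to 8 = 36
`running` takes the values: 0 → 1 → 3 → 6 → 10 → 15 → 21 → 28 → 36

Answer: 36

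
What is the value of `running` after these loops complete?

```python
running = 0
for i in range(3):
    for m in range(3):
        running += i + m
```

Sum of all i+m for i,m in 3x3
`running` takes the values: 0 → 1 → 3 → 4 → 6 → 9 → 11 → 14 → 18

Answer: 18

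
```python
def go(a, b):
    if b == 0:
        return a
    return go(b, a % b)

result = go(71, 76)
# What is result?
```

go(71, 76) -> go(76, 71) -> go(71, 5) -> go(5, 1) -> go(1, 0) -> 1

Answer: 1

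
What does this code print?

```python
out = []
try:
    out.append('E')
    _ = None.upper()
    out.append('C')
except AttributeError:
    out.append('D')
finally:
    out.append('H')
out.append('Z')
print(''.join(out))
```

Execution trace: 'E' (try body) → 'D' (except AttributeError) → 'H' (finally) → 'Z' (after the try/except). Output: EDHZ

Answer: EDHZ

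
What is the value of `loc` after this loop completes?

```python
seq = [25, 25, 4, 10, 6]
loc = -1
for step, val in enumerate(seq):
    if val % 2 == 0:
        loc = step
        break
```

First even number index in [25, 25, 4, 10, 6]
`loc` takes the values: -1 → 2

Answer: 2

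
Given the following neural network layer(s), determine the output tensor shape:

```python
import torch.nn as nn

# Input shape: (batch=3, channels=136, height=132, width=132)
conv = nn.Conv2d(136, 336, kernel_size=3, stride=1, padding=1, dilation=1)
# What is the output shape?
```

Input: (3, 136, 132, 132) -> Output: (3, 336, 132, 132)

Answer: (3, 336, 132, 132)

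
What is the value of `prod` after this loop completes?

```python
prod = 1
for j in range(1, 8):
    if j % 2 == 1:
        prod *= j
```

Product of odd numbers 1 to 7
`prod` takes the values: 1 → 3 → 15 → 105

Answer: 105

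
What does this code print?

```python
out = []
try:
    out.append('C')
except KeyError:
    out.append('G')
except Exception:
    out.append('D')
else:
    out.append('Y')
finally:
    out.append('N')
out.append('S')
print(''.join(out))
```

Execution trace: 'C' (try body, no exception) → 'Y' (else) → 'N' (finally) → 'S' (after the try/except). Output: CYNS

Answer: CYNS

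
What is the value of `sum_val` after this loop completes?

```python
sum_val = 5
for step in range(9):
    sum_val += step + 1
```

Start at 5, add 1 to 9 = 50
`sum_val` takes the values: 5 → 6 → 8 → 11 → 15 → 20 → 26 → 33 → 41 → 50

Answer: 50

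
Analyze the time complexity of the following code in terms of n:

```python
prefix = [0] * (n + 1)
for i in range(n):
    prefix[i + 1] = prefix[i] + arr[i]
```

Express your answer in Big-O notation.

This is Prefix sum computation. Time complexity: O(n).

Answer: O(n)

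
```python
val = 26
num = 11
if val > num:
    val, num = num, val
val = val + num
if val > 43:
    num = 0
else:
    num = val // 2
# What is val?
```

Trace:
`val = 26` → val = 26
`num = 11` → num = 11
`if val > num: ...` → val > num is True → val = 11; num = 26
`val = val + num` → val = 37
`if val > 43: ...` → val > 43 is False, take else branch → num = 18
So val = 37

Answer: 37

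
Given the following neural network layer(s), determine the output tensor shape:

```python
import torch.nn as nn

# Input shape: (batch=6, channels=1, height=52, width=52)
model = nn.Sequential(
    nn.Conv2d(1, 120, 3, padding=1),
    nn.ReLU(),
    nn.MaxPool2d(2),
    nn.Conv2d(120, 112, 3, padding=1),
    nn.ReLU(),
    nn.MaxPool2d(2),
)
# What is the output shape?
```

Input: (6, 1, 52, 52) -> after first Conv2d: (6, 120, 52, 52) -> after first MaxPool2d: (6, 120, 26, 26) -> after second Conv2d: (6, 112, 26, 26) -> Output: (6, 112, 13, 13)

Answer: (6, 112, 13, 13)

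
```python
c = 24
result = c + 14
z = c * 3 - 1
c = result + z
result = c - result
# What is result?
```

Trace:
`c = 24` → c = 24
`result = c + 14` → result = 38
`z = c * 3 - 1` → z = 71
`c = result + z` → c = 109
`result = c - result` → result = 71
So result = 71

Answer: 71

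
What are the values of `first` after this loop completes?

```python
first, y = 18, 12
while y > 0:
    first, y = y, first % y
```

GCD of 18 and 12
`first` takes the values: 18 → 12 → 6

Answer: 6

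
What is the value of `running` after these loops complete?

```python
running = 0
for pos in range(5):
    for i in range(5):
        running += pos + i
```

Sum of all pos+i for pos,i in 5x5
`running` takes the values: 0 → 1 → 3 → 6 → 10 → 11 → 13 → 16 → 20 → 25 → 27 → 30 → 34 → 39 → 45 → 48 → 52 → 57 → 63 → 70 → 74 → 79 → 85 → 92 → 100

Answer: 100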